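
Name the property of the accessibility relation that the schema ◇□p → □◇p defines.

convergence

Suppose ◇□p→□◇p is valid. Take Rxy, Rxz and set V(p)={w : Ryw}. Then □p at y so ◇□p at x, so □◇p at x, so ◇p at z, giving w with Rzw and Ryw.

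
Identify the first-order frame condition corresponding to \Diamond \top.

seriality

◇⊤ holds at w iff w has a successor, so frame-validity of ◇⊤ is exactly seriality. Equivalently via □r → ◇r:
Suppose □r→◇r is valid. At any x set V(r)=W. Then □r at x, so ◇r at x, so x has a successor.
The converse is a direct semantic check.
So the correspondent is seriality.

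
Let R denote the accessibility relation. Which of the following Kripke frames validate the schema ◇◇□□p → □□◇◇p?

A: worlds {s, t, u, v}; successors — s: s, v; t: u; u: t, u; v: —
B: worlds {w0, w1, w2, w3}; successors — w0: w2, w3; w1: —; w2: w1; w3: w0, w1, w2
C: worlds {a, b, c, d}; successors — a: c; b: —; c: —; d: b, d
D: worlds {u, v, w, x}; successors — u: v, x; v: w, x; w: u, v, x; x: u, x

Frame correspondent (Sahlqvist): ∀x ∀y ∀z ((xR²y ∧ xR²z) → ∃w (yR²w ∧ zR²w)) — i.e. a generalized confluence (Geach) condition.
A: fails — sR²s, sR²v but no w with sR²w and vR²w.
B: fails — w0R²w0, w0R²w1 but no w with w0R²w and w1R²w.
C: fails — dR²b, dR²b but no w with bR²w and bR²w.
D: condition met.

D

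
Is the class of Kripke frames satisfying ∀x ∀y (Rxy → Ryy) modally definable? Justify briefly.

Definable; □(□r → r) defines it

This is a Sahlqvist condition; the T□ axiom □(□r → r) defines it.
Suppose □(□r→r) is valid. Take Rxy and set V(r)={w : Ryw}. Then at y, □r holds; since □(□r→r) at x, □r→r at y, so r at y, i.e. Ryy.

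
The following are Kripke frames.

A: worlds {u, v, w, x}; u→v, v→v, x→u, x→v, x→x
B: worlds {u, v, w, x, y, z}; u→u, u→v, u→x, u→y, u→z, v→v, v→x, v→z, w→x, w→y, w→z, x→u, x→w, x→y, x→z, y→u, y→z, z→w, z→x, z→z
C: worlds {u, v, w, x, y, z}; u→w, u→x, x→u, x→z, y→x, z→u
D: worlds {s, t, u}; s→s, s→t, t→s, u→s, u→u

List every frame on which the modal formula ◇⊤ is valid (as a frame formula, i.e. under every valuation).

B, D

Frame correspondent (Sahlqvist): ∀x ∃y Rxy — i.e. seriality.
A: fails — world w has no successor.
B: satisfies the condition.
C: fails — world v has no successor.
D: satisfies the condition.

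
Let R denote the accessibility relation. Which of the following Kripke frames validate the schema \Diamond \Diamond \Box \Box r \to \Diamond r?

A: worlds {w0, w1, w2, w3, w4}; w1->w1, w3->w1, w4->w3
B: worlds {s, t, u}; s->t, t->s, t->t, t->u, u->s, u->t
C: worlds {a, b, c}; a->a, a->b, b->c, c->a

Frame correspondent (Sahlqvist): \forall x \forall y (x R^2 y \to \exists w (y R^2 w \wedge xRw)) — i.e. a generalized confluence (Geach) condition.
A: fails — w4R²w1 but no w with w1R²w and w4Rw.
B: holds.
C: holds.

B, C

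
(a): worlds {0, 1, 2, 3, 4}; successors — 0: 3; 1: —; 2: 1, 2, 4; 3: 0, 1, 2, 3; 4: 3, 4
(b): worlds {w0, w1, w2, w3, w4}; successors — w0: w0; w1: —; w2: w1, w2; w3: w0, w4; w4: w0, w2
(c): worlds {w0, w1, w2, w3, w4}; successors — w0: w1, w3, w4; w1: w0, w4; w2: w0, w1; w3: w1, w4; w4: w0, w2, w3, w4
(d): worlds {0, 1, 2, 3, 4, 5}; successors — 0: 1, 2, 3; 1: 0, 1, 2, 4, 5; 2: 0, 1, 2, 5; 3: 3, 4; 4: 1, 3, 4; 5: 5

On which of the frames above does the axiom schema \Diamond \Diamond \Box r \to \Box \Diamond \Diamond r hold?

This is the axiom for a generalized confluence (Geach) condition; its first-order frame correspondent is \forall x \forall y \forall z ((x R^2 y \wedge xRz) \to \exists w (yRw \wedge z R^2 w)).
(a): fails — 0R²1, 0R3 but no w with 1Rw and 3R²w.
(b): fails — w2R²w1, w2Rw1 but no w with w1Rw and w1R²w.
(c): holds.
(d): fails — 0R²5, 0R3 but no w with 5Rw and 3R²w.
Valid on: (c).

(c)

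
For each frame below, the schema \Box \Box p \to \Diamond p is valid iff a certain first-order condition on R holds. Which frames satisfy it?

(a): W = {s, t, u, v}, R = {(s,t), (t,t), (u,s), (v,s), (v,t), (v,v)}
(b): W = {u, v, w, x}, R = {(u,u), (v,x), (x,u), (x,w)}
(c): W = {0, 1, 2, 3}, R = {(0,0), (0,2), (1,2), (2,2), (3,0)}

Frame correspondent (Sahlqvist): \forall x \exists w (x R^2 w \wedge xRw) — i.e. a generalized confluence (Geach) condition.
(a): fails — at u but no w with uR²w and uRw.
(b): fails — at v but no t with vR²t and vRt.
(c): condition met.

(c)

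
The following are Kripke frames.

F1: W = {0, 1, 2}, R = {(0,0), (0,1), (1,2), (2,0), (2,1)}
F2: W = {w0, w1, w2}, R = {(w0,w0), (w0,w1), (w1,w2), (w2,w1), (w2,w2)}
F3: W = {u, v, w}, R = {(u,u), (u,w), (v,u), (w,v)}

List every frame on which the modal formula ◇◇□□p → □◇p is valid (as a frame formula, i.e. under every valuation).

F2

Frame correspondent (Sahlqvist): ∀x ∀y ∀z ((xR²y ∧ xRz) → ∃w (yR²w ∧ zRw)) — i.e. a generalized confluence (Geach) condition.
F1: fails — 0R²1, 0R1 but no w with 1R²w and 1Rw.
F2: satisfies the condition.
F3: fails — uR²v, uRw but no t with vR²t and wRt.
Valid on: F2.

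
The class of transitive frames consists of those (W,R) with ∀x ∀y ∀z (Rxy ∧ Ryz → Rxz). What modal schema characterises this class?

□r → □□r

This is transitivity; the standard corresponding axiom is 4: □r → □□r.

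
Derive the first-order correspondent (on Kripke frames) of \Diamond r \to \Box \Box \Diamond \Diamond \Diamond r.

This is a Sahlqvist (Geach-type) schema ◇^1□^0r → □^2◇^3r.
Minimal-valuation argument: fix x; take any y with xR^1y and any z with xR^2z. Set V(r) to the set of worlds R-reachable from y in exactly 0 steps. Then □^0r holds at y, so the antecedent holds at x; validity forces ◇^3r at z, giving a w with zR^3w and yR^0w.
First-order correspondent: \forall x \forall y \forall z ((xRy \wedge x R^2 z) \to \exists w (y = w \wedge z R^3 w)).

\forall x \forall y \forall z ((xRy \wedge x R^2 z) \to \exists w (y = w \wedge z R^3 w))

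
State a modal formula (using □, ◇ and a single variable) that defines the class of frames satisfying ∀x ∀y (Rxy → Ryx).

r → □◇r

The condition is symmetry. The B schema r → □◇r defines it.
Suppose r→□◇r is valid. Take Rxy and set V(r)={x}. Then r at x, so □◇r at x, so ◇r at y, so some z with Ryz has r; z=x, i.e. Ryx.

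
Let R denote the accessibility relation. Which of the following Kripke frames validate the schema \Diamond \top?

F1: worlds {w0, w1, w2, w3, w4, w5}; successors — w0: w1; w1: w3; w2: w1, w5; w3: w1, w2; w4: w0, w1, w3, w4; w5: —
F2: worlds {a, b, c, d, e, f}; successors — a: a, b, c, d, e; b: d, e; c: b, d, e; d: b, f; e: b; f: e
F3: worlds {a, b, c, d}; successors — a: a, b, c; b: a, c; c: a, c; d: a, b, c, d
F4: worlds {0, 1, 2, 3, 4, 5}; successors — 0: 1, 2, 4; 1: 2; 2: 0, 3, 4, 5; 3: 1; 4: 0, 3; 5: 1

The schema corresponds to seriality: \forall x \exists y Rxy.
F1: fails — world w5 has no successor.
F2: holds.
F3: holds.
F4: holds.

F2, F3, F4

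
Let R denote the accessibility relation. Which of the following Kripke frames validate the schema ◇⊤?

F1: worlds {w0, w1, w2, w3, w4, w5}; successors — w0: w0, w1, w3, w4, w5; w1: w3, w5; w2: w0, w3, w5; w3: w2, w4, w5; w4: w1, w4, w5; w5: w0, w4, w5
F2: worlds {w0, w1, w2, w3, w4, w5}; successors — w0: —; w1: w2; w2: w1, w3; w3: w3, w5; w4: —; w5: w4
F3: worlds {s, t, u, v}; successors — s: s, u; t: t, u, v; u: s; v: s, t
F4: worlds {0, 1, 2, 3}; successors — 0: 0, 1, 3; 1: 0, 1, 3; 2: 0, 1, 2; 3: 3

F1, F3, F4

This is the axiom for seriality; its first-order frame correspondent is ∀x ∃y Rxy.
F1: ✓.
F2: fails — world w0 has no successor.
F3: ✓.
F4: ✓.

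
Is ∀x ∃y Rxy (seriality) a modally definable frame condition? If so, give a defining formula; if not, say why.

The condition is seriality. A defining modal formula is □q → ◇q.
Suppose □q→◇q is valid. At any x set V(q)=W. Then □q at x, so ◇q at x, so x has a successor.

Yes — defined by □q → ◇q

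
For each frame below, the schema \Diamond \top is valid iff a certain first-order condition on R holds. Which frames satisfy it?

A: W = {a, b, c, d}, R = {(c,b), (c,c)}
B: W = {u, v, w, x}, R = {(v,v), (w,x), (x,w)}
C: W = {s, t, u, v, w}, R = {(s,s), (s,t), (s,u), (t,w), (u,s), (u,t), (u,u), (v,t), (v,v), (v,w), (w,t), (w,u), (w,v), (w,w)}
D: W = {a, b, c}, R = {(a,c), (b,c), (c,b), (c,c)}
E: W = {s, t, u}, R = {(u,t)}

Frame correspondent (Sahlqvist): \forall x \exists y Rxy — i.e. seriality.
A: fails — world a has no successor.
B: fails — world u has no successor.
C: ✓.
D: ✓.
E: fails — world s has no successor.
Valid on: C, D.

C, D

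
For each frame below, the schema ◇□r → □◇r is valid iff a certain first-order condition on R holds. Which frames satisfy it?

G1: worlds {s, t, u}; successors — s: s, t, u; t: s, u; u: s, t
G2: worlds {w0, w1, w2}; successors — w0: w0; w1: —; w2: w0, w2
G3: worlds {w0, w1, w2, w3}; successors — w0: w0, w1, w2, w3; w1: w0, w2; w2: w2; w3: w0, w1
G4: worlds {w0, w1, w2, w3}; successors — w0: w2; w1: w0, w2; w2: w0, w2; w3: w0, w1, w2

G1, G2, G4

This is the axiom for convergence; its first-order frame correspondent is ∀x ∀y ∀z (Rxy ∧ Rxz → ∃w (Ryw ∧ Rzw)).
G1: ✓.
G2: ✓.
G3: fails — Rw0w2 and Rw0w3 but w2 and w3 have no common successor.
G4: ✓.
Valid on: G1, G2, G4.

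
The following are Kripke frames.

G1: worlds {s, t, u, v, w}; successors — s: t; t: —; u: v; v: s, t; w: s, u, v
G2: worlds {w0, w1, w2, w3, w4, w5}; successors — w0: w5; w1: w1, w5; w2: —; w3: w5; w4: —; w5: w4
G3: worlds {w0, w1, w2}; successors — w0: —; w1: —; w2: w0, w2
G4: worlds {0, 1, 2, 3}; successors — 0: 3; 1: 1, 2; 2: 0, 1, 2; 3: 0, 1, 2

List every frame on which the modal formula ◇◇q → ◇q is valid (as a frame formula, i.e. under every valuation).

This is the axiom for transitivity; its first-order frame correspondent is ∀x ∀y ∀z (Rxy ∧ Ryz → Rxz).
G1: fails — Ruv and Rvt but not Rut.
G2: fails — Rw1w5 and Rw5w4 but not Rw1w4.
G3: satisfies the condition.
G4: fails — R12 and R20 but not R10.

G3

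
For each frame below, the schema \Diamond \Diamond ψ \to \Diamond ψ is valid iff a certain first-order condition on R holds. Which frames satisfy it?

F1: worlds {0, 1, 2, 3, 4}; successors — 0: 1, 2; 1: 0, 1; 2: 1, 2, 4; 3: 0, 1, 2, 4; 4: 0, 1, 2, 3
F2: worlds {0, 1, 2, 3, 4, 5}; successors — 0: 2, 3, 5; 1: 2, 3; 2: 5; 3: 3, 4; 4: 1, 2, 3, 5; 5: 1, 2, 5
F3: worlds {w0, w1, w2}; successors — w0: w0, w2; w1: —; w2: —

F3

Frame correspondent (Sahlqvist): \forall x \forall y \forall z (Rxy \wedge Ryz \to Rxz) — i.e. transitivity.
F1: fails — R10 and R02 but not R12.
F2: fails — R34 and R45 but not R35.
F3: ✓.
Valid on: F3.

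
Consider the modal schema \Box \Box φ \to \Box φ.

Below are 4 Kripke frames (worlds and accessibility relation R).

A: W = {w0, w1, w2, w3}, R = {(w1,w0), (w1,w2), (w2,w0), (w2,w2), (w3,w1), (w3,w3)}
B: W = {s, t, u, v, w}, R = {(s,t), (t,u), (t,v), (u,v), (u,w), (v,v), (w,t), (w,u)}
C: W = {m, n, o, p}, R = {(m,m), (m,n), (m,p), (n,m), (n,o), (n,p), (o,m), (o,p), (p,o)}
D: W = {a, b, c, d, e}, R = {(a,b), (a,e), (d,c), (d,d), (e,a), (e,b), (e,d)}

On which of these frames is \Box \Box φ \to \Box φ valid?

Frame correspondent (Sahlqvist): \forall x \forall y (Rxy \to \exists z (Rxz \wedge Rzy)) — i.e. density.
A: satisfies the condition.
B: fails — Rwt but no z with Rwz and Rzt.
C: fails — Rpo but no z with Rpz and Rzo.
D: fails — Rea but no z with Rez and Rza.

A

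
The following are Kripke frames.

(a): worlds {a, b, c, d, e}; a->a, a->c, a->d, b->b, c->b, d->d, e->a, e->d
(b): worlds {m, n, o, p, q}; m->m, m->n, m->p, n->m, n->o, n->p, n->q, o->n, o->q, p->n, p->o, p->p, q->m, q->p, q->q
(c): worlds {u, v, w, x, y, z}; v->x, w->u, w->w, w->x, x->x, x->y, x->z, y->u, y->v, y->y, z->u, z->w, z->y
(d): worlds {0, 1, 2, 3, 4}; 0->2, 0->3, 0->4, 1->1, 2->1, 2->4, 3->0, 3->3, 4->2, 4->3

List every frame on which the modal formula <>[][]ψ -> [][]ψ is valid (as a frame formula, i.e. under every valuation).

none

This is the axiom for a generalized confluence (Geach) condition; its first-order frame correspondent is forall x forall y forall z ((xRy & x R^2 z) -> exists w (y R^2 w & z = w)).
(a): fails — aRc, aR²a but no w with cR²w and a=w.
(b): fails — nRo, nR²n but no w with oR²w and n=w.
(c): fails — wRu, wR²u but no t with uR²t and u=t.
(d): fails — 0R2, 0R²0 but no w with 2R²w and 0=w.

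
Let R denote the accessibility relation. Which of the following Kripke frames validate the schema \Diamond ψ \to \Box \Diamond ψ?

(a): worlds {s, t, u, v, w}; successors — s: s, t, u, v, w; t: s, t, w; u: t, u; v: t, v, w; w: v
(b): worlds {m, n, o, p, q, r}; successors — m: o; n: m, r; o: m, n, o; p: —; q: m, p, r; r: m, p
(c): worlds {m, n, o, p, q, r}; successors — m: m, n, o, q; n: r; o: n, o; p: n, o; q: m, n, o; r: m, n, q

none

The schema corresponds to the Euclidean property: \forall x \forall y \forall z (Rxy \wedge Rxz \to Ryz).
(a): fails — Rsv and Rsu but not Rvu.
(b): fails — Rnr and Rnr but not Rrr.
(c): fails — Rmo and Rmm but not Rom.
Valid on no frame.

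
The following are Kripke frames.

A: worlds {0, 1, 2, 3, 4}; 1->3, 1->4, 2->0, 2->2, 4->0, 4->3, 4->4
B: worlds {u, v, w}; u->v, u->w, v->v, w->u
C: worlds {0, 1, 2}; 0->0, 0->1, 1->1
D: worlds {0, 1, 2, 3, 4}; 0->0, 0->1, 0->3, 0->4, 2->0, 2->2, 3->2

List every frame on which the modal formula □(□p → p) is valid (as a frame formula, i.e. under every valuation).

C

The schema corresponds to shift-reflexivity: ∀x ∀y (Rxy → Ryy).
A: fails — R43 but not R33.
B: fails — Rwu but not Ruu.
C: ✓.
D: fails — R01 but not R11.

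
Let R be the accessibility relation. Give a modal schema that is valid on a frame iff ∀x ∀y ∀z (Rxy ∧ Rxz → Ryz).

◇r → □◇r

The condition is the Euclidean property. The 5 schema ◇r → □◇r defines it.
Suppose ◇r→□◇r is valid. Take Rxy, Rxz and set V(r)={y}. Then ◇r at x, so □◇r at x, so ◇r at z, so some w with Rzw has r; w=y, i.e. Rzy. By symmetry of the argument, Ryz.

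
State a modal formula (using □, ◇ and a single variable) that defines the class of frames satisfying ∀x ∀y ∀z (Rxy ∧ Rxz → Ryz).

◇p → □◇p

This is the Euclidean property; the standard corresponding axiom is 5: ◇p → □◇p.
Suppose ◇p→□◇p is valid. Take Rxy, Rxz and set V(p)={y}. Then ◇p at x, so □◇p at x, so ◇p at z, so some w with Rzw has p; w=y, i.e. Rzy. By symmetry of the argument, Ryz.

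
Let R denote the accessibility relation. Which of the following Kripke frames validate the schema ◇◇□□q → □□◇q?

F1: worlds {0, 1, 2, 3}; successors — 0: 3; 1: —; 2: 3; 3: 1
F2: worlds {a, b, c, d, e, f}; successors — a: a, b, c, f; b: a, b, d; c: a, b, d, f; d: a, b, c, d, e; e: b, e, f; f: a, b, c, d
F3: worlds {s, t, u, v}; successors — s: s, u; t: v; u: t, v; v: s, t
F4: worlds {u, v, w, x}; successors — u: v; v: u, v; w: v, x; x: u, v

This is the axiom for a generalized confluence (Geach) condition; its first-order frame correspondent is ∀x ∀y ∀z ((xR²y ∧ xR²z) → ∃w (yR²w ∧ zRw)).
F1: fails — 0R²1, 0R²1 but no w with 1R²w and 1Rw.
F2: condition met.
F3: fails — sR²t, sR²t but no w with tR²w and tRw.
F4: condition met.

F2, F4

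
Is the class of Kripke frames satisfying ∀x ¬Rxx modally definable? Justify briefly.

Not definable by any modal formula

If a class were modally definable it would be closed under surjective bounded morphisms (Goldblatt–Thomason).
The 5-cycle (worlds w0,w1,w2,w3,w4 with w0→w1→w2→w3→w4→w0) is irreflexive, and the map sending every world to a single reflexive point • is a surjective bounded morphism (forth: every edge maps to (•,•); back: every world has a successor). So any modal formula valid on the 5-cycle is also valid on the reflexive point, which is not irreflexive.
So the class is not modally definable.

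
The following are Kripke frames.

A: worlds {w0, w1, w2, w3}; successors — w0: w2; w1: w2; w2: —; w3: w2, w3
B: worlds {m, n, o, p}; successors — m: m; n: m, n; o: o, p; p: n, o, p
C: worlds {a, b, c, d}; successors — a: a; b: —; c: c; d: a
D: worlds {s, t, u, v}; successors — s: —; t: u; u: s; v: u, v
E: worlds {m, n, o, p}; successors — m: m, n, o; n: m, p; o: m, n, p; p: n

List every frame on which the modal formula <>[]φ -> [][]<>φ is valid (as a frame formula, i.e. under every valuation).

This is the axiom for a generalized confluence (Geach) condition; its first-order frame correspondent is forall x forall y forall z ((xRy & x R^2 z) -> exists w (yRw & zRw)).
A: fails — w3Rw2, w3R²w2 but no w with w2Rw and w2Rw.
B: fails — oRo, oR²n but no w with oRw and nRw.
C: satisfies the condition.
D: fails — tRu, tR²s but no w with uRw and sRw.
E: fails — mRn, mR²p but no w with nRw and pRw.
Valid on: C.

C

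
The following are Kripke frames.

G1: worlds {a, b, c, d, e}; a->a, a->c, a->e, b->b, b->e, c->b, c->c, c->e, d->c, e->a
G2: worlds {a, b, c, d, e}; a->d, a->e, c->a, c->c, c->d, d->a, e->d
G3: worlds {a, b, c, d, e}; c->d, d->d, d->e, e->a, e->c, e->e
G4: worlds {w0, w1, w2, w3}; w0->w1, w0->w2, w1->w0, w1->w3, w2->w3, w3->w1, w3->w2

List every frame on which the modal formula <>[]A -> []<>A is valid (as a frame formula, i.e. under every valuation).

The schema corresponds to convergence: forall x forall y forall z (Rxy & Rxz -> exists w (Ryw & Rzw)).
G1: fails — Rae and Rac but e and c have no common successor.
G2: fails — Rae and Rad but e and d have no common successor.
G3: fails — Ree and Rea but e and a have no common successor.
G4: ✓.
Valid on: G4.

G4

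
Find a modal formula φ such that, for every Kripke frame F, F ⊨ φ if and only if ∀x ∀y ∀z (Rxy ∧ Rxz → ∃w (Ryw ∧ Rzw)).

A defining formula is ◇□ψ → □◇ψ (the .2 axiom).

◇□ψ → □◇ψ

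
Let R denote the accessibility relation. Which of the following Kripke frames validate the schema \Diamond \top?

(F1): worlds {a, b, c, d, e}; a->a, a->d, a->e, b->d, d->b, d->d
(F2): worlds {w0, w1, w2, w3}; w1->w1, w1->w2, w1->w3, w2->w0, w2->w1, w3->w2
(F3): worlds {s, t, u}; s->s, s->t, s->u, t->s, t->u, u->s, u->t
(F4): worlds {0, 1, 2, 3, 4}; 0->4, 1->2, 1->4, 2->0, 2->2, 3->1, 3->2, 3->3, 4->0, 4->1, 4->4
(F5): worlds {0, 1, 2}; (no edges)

(F3), (F4)

The schema corresponds to seriality: \forall x \exists y Rxy.
(F1): fails — world c has no successor.
(F2): fails — world w0 has no successor.
(F3): condition met.
(F4): condition met.
(F5): fails — world 0 has no successor.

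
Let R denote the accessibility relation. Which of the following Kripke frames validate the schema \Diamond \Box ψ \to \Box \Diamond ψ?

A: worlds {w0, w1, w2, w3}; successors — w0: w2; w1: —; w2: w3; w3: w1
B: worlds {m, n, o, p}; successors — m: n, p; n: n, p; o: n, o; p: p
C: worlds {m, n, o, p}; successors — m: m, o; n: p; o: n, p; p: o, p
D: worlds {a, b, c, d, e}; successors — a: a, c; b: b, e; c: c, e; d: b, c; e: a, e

Frame correspondent (Sahlqvist): \forall x \forall y \forall z (Rxy \wedge Rxz \to \exists w (Ryw \wedge Rzw)) — i.e. convergence.
A: fails — Rw3w1 and Rw3w1 but w1 and w1 have no common successor.
B: condition met.
C: fails — Rmo and Rmm but o and m have no common successor.
D: condition met.
Valid on: B, D.

B, D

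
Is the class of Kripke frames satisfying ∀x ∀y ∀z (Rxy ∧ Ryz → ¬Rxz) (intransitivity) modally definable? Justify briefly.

Modal frame validity is preserved under surjective bounded morphisms.
The 7-cycle (worlds w0,w1,w2,w3,w4,w5,w6 with w0→w1→w2→w3→w4→w5→w6→w0) is intransitive. Mapping every world to a single reflexive point • is a surjective bounded morphism; the reflexive point is not intransitive (R••∧R•• but R••).
Hence intransitivity is not modally definable.

Not definable by any modal formula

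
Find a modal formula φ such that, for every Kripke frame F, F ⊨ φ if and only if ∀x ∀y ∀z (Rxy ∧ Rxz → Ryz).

◇q → □◇q

This is the Euclidean property; the standard corresponding axiom is 5: ◇q → □◇q.
Suppose ◇q→□◇q is valid. Take Rxy, Rxz and set V(q)={y}. Then ◇q at x, so □◇q at x, so ◇q at z, so some w with Rzw has q; w=y, i.e. Rzy. By symmetry of the argument, Ryz.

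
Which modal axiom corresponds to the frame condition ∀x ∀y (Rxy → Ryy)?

□(□p → p)

This is shift-reflexivity; the standard corresponding axiom is T□: □(□p → p).
Suppose □(□p→p) is valid. Take Rxy and set V(p)={w : Ryw}. Then at y, □p holds; since □(□p→p) at x, □p→p at y, so p at y, i.e. Ryy.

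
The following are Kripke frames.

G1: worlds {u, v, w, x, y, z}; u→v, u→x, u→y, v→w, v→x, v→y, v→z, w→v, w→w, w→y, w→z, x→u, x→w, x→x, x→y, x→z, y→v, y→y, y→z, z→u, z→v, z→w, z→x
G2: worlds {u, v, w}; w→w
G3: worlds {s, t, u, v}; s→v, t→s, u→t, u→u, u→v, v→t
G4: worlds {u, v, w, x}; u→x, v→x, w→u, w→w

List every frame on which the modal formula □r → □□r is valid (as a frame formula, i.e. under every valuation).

G2

Frame correspondent (Sahlqvist): ∀x ∀y ∀z (Rxy ∧ Ryz → Rxz) — i.e. transitivity.
G1: fails — Ruv and Rvz but not Ruz.
G2: ✓.
G3: fails — Rut and Rts but not Rus.
G4: fails — Rwu and Rux but not Rwx.
Valid on: G2.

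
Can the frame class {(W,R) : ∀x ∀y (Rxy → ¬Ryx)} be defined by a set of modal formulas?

If a class were modally definable it would be closed under surjective bounded morphisms (Goldblatt–Thomason).
The 3-cycle (worlds w0,w1,w2 with w0→w1→w2→w0) is asymmetric. Mapping every world to a single reflexive point • is a surjective bounded morphism, and the reflexive point is not asymmetric (R•• but asymmetry requires ¬R••).
So the class is not modally definable.

Not definable by any modal formula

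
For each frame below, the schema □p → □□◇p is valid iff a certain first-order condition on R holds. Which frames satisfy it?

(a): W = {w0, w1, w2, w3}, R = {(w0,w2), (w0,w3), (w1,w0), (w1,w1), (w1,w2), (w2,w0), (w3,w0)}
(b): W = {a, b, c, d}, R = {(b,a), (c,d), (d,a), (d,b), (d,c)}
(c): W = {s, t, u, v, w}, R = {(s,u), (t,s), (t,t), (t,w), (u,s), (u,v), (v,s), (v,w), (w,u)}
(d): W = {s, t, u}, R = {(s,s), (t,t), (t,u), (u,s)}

(a)

This is the axiom for a generalized confluence (Geach) condition; its first-order frame correspondent is ∀x ∀z (xR²z → ∃w (xRw ∧ zRw)).
(a): satisfies the condition.
(b): fails — cR²a but no w with cRw and aRw.
(c): fails — sR²v but no w* with sRw* and vRw*.
(d): fails — tR²s but no w with tRw and sRw.
Valid on: (a).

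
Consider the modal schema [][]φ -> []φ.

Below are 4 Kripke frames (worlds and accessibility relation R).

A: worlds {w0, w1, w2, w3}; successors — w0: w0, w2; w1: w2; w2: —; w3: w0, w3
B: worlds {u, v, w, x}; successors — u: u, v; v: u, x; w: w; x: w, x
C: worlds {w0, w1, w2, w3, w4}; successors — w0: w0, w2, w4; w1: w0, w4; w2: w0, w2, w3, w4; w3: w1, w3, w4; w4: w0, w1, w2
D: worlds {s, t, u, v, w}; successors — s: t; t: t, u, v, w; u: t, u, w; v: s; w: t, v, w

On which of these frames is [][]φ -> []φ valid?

B

The schema corresponds to density: forall x forall y (Rxy -> exists z (Rxz & Rzy)).
A: fails — Rw1w2 but no z with Rw1z and Rzw2.
B: ✓.
C: fails — Rw4w1 but no z with Rw4z and Rzw1.
D: fails — Rvs but no z with Rvz and Rzs.
Valid on: B.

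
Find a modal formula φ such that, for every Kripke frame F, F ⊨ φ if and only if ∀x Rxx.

The condition is reflexivity. The T schema □ψ → ψ defines it.
Suppose □ψ→ψ is valid. At any x set V(ψ)={w : Rxw}. Then □ψ holds at x, so ψ holds at x, i.e. Rxx.

□ψ → ψ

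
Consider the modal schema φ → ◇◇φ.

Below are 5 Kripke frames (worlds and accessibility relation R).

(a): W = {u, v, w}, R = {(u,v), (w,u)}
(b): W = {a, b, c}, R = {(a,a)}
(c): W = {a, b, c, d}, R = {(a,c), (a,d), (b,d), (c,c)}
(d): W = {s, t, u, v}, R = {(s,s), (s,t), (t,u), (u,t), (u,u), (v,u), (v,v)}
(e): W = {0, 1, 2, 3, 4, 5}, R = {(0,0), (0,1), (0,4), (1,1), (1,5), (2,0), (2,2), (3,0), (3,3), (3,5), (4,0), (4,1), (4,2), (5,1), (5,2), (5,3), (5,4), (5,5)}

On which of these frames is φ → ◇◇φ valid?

Frame correspondent (Sahlqvist): ∀x ∃w (x = w ∧ xR²w) — i.e. a generalized confluence (Geach) condition.
(a): fails — at u but no t with u=t and uR²t.
(b): fails — at b but no w with b=w and bR²w.
(c): fails — at a but no w with a=w and aR²w.
(d): condition met.
(e): condition met.

(d), (e)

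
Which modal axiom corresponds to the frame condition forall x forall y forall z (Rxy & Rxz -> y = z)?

This is partial functionality; the standard corresponding axiom is CD: ◇s → □s.

◇s → □s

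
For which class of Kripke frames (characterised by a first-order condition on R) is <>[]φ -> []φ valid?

the Euclidean property: forall x forall y forall z (Rxy & Rxz -> Ryz)

This schema is equivalent to the 5 axiom ◇φ → □◇φ.
Its frame correspondent is the Euclidean property — forall x forall y forall z (Rxy & Rxz -> Ryz).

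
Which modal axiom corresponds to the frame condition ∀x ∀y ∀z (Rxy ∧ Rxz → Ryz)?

The condition is the Euclidean property. The 5 schema ◇s → □◇s defines it.

◇s → □◇s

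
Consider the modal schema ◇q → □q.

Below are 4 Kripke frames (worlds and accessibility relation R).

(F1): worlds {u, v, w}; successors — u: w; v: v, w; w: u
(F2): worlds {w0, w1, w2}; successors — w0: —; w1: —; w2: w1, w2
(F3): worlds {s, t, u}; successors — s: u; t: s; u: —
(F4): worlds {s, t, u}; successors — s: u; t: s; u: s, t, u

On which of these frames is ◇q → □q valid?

(F3)

This is the axiom for partial functionality; its first-order frame correspondent is ∀x ∀y ∀z (Rxy ∧ Rxz → y = z).
(F1): fails — v sees both v and w.
(F2): fails — w2 sees both w1 and w2.
(F3): condition met.
(F4): fails — u sees both s and t.
Valid on: (F3).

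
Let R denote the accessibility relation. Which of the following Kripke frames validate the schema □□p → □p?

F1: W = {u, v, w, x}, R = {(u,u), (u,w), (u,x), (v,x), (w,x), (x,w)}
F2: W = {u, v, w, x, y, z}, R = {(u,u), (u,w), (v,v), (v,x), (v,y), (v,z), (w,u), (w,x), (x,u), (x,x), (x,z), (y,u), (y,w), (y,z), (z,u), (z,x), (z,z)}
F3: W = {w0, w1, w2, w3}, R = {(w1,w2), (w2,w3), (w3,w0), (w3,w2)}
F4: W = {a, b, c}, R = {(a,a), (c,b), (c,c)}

F2, F4

Frame correspondent (Sahlqvist): ∀x ∀y (Rxy → ∃z (Rxz ∧ Rzy)) — i.e. density.
F1: fails — Rxw but no z with Rxz and Rzw.
F2: satisfies the condition.
F3: fails — Rw1w2 but no z with Rw1z and Rzw2.
F4: satisfies the condition.
Valid on: F2, F4.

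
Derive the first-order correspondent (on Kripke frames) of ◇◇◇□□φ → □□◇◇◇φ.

This is a Sahlqvist (Geach-type) schema ◇^3□^2φ → □^2◇^3φ.
Minimal-valuation argument: fix x; take any y with xR^3y and any z with xR^2z. Set V(φ) to the set of worlds R-reachable from y in exactly 2 steps. Then □^2φ holds at y, so the antecedent holds at x; validity forces ◇^3φ at z, giving a w with zR^3w and yR^2w.
First-order correspondent: ∀x ∀y ∀z ((xR³y ∧ xR²z) → ∃w (yR²w ∧ zR³w)).

∀x ∀y ∀z ((xR³y ∧ xR²z) → ∃w (yR²w ∧ zR³w))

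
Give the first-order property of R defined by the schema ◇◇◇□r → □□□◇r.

This is a Sahlqvist (Geach-type) schema ◇^3□^1r → □^3◇^1r.
First-order correspondent: ∀x ∀y ∀z ((xR³y ∧ xR³z) → ∃w (yRw ∧ zRw)).

∀x ∀y ∀z ((xR³y ∧ xR³z) → ∃w (yRw ∧ zRw))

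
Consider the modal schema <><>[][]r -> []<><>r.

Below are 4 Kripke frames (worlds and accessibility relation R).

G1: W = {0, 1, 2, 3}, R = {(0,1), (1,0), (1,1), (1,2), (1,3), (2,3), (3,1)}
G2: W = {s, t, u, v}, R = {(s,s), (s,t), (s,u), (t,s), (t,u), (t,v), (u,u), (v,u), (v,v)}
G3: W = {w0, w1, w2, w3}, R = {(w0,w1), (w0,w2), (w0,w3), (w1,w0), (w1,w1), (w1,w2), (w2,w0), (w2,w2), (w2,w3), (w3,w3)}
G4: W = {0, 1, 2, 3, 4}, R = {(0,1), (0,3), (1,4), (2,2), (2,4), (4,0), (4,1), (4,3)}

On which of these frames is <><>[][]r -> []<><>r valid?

G1, G2, G3

The schema corresponds to a generalized confluence (Geach) condition: forall x forall y forall z ((x R^2 y & xRz) -> exists w (y R^2 w & z R^2 w)).
G1: condition met.
G2: condition met.
G3: condition met.
G4: fails — 0R²4, 0R3 but no w with 4R²w and 3R²w.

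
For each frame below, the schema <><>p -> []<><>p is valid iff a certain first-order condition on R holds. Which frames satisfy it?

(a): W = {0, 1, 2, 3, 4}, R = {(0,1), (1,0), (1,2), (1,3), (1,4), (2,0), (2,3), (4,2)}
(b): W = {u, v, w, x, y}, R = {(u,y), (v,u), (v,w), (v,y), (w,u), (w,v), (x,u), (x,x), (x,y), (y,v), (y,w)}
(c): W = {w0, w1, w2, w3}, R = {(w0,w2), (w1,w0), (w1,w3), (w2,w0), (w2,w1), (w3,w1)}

Frame correspondent (Sahlqvist): forall x forall y forall z ((x R^2 y & xRz) -> exists w (y = w & z R^2 w)) — i.e. a generalized confluence (Geach) condition.
(a): fails — 0R²4, 0R1 but no w with 4=w and 1R²w.
(b): fails — vR²u, vRu but no t with u=t and uR²t.
(c): fails — w0R²w1, w0Rw2 but no w with w1=w and w2R²w.
Valid on no frame.

none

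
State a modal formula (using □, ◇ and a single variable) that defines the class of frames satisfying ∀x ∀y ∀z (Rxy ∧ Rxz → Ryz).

◇r → □◇r

A defining formula is ◇r → □◇r (the 5 axiom).
Suppose ◇r→□◇r is valid. Take Rxy, Rxz and set V(r)={y}. Then ◇r at x, so □◇r at x, so ◇r at z, so some w with Rzw has r; w=y, i.e. Rzy. By symmetry of the argument, Ryz.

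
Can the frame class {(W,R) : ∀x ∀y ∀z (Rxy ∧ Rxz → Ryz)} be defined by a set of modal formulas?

Definable; ◇q → □◇q defines it

The condition is the Euclidean property. A defining modal formula is ◇q → □◇q.
Suppose ◇q→□◇q is valid. Take Rxy, Rxz and set V(q)={y}. Then ◇q at x, so □◇q at x, so ◇q at z, so some w with Rzw has q; w=y, i.e. Rzy. By symmetry of the argument, Ryz.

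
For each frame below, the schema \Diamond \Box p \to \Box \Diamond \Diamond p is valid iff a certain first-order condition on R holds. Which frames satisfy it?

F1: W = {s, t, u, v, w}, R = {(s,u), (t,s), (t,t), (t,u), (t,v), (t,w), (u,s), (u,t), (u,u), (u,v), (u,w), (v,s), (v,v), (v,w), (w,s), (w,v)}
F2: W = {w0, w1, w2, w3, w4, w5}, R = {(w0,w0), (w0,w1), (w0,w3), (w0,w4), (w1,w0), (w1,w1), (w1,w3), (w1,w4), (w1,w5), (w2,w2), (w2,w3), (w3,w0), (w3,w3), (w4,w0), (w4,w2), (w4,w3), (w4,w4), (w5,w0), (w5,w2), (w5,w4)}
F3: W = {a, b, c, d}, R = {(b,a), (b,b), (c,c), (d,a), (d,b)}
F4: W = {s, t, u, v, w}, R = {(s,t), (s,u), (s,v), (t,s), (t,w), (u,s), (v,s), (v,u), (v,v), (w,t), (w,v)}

This is the axiom for a generalized confluence (Geach) condition; its first-order frame correspondent is \forall x \forall y \forall z ((xRy \wedge xRz) \to \exists w (yRw \wedge z R^2 w)).
F1: satisfies the condition.
F2: satisfies the condition.
F3: fails — bRa, bRa but no w with aRw and aR²w.
F4: fails — sRt, sRt but no w* with tRw* and tR²w*.

F1, F2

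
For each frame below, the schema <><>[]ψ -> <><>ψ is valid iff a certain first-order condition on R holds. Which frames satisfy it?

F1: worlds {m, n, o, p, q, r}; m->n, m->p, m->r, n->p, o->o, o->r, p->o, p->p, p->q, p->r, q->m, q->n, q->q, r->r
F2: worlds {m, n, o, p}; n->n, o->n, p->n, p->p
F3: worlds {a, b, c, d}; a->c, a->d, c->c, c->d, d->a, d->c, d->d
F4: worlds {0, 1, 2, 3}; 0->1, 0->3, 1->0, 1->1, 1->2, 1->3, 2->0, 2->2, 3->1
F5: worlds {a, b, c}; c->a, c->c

F1, F2, F3, F4

The schema corresponds to a generalized confluence (Geach) condition: forall x forall y (x R^2 y -> exists w (yRw & x R^2 w)).
F1: satisfies the condition.
F2: satisfies the condition.
F3: satisfies the condition.
F4: satisfies the condition.
F5: fails — cR²a but no w with aRw and cR²w.
Valid on: F1, F2, F3, F4.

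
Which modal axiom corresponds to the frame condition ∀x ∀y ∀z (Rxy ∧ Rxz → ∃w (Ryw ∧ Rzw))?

◇□s → □◇s

A defining formula is ◇□s → □◇s (the .2 axiom).
Suppose ◇□s→□◇s is valid. Take Rxy, Rxz and set V(s)={w : Ryw}. Then □s at y so ◇□s at x, so □◇s at x, so ◇s at z, giving w with Rzw and Ryw.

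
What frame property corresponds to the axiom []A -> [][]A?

This is the 4 axiom.
It corresponds to transitivity: forall x forall y forall z (Rxy & Ryz -> Rxz).

transitivity: forall x forall y forall z (Rxy & Ryz -> Rxz)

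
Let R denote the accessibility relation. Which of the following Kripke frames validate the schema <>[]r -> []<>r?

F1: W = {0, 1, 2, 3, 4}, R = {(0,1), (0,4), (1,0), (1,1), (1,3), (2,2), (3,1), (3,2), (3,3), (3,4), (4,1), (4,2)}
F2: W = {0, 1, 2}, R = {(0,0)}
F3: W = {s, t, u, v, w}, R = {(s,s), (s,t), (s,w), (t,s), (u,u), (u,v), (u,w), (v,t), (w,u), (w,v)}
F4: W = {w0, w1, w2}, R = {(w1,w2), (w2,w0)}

F2

The schema corresponds to convergence: forall x forall y forall z (Rxy & Rxz -> exists w (Ryw & Rzw)).
F1: fails — R32 and R31 but 2 and 1 have no common successor.
F2: holds.
F3: fails — Rsw and Rss but w and s have no common successor.
F4: fails — Rw2w0 and Rw2w0 but w0 and w0 have no common successor.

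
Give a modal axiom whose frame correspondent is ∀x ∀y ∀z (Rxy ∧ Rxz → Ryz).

This is the Euclidean property; the standard corresponding axiom is 5: ◇p → □◇p.
Suppose ◇p→□◇p is valid. Take Rxy, Rxz and set V(p)={y}. Then ◇p at x, so □◇p at x, so ◇p at z, so some w with Rzw has p; w=y, i.e. Rzy. By symmetry of the argument, Ryz.

◇p → □◇p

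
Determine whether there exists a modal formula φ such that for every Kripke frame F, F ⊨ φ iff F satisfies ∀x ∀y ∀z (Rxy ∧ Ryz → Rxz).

This is a Sahlqvist condition; the 4 axiom □r → □□r defines it.
Suppose □r→□□r is valid. Take Rxy, Ryz and set V(r)={w : Rxw}. Then □r at x, so □□r at x, so □r at y, so r at z, i.e. Rxz.

Definable; □r → □□r defines it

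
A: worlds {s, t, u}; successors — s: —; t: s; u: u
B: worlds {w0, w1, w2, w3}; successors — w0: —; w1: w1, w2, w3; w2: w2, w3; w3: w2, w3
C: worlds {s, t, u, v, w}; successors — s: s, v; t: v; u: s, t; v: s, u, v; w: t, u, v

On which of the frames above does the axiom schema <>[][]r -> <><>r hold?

Frame correspondent (Sahlqvist): forall x forall y (xRy -> exists w (y R^2 w & x R^2 w)) — i.e. a generalized confluence (Geach) condition.
A: fails — tRs but no w with sR²w and tR²w.
B: ✓.
C: ✓.

B, C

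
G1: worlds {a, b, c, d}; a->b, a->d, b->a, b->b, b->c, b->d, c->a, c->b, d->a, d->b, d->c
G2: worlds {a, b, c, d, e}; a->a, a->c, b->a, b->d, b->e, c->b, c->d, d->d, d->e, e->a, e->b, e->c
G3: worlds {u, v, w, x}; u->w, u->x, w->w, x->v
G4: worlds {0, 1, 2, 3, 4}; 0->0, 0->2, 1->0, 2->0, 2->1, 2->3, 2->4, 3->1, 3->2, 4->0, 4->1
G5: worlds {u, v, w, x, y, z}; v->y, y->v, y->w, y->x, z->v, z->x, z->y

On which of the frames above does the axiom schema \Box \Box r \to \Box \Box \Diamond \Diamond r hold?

Frame correspondent (Sahlqvist): \forall x \forall z (x R^2 z \to \exists w (x R^2 w \wedge z R^2 w)) — i.e. a generalized confluence (Geach) condition.
G1: holds.
G2: holds.
G3: fails — uR²v but no t with uR²t and vR²t.
G4: holds.
G5: fails — vR²w but no t with vR²t and wR²t.
Valid on: G1, G2, G4.

G1, G2, G4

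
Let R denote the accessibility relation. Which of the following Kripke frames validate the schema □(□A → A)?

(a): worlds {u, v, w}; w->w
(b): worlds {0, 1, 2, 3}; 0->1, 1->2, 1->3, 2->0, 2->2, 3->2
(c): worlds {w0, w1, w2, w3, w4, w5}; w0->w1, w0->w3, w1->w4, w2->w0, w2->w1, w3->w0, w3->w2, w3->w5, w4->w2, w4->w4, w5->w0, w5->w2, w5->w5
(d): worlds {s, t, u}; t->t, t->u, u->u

The schema corresponds to shift-reflexivity: ∀x ∀y (Rxy → Ryy).
(a): ✓.
(b): fails — R01 but not R11.
(c): fails — Rw3w2 but not Rw2w2.
(d): ✓.
Valid on: (a), (d).

(a), (d)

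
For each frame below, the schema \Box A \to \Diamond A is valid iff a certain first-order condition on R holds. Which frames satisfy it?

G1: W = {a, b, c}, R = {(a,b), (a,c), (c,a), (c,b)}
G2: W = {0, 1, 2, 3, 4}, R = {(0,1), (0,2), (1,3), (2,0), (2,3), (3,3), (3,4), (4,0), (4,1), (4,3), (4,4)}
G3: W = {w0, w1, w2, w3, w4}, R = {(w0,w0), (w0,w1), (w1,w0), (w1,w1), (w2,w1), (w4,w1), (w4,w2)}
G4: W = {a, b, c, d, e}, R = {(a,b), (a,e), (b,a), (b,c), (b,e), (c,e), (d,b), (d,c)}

G2

Frame correspondent (Sahlqvist): \forall x \exists y Rxy — i.e. seriality.
G1: fails — world b has no successor.
G2: condition met.
G3: fails — world w3 has no successor.
G4: fails — world e has no successor.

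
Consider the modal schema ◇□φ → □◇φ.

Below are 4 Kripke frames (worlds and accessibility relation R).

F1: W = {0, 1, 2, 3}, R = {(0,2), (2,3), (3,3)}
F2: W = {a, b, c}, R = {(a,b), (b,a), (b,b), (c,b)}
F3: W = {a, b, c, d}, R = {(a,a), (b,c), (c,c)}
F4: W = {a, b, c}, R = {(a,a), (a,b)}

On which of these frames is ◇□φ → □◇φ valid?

F1, F2, F3

The schema corresponds to convergence: ∀x ∀y ∀z (Rxy ∧ Rxz → ∃w (Ryw ∧ Rzw)).
F1: satisfies the condition.
F2: satisfies the condition.
F3: satisfies the condition.
F4: fails — Raa and Rab but a and b have no common successor.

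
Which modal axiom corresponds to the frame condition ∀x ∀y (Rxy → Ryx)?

The condition is symmetry. The B schema r → □◇r defines it.

r → □◇r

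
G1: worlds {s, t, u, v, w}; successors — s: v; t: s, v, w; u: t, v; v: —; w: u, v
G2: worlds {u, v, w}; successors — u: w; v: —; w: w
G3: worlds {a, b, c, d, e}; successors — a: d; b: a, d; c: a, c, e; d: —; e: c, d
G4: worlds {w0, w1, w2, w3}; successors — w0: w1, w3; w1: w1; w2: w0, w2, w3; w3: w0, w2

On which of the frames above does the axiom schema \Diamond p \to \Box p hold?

G2

This is the axiom for partial functionality; its first-order frame correspondent is \forall x \forall y \forall z (Rxy \wedge Rxz \to y = z).
G1: fails — t sees both s and v.
G2: ✓.
G3: fails — b sees both a and d.
G4: fails — w0 sees both w1 and w3.
Valid on: G2.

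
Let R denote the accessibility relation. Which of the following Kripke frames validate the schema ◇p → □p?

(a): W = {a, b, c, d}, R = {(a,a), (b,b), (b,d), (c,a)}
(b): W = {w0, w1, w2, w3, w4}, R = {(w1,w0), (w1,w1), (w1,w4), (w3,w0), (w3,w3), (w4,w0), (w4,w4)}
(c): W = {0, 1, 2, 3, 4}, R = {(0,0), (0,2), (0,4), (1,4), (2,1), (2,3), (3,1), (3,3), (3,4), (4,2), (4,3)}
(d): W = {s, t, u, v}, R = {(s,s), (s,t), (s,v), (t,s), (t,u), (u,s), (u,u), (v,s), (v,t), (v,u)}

none

This is the axiom for partial functionality; its first-order frame correspondent is ∀x ∀y ∀z (Rxy ∧ Rxz → y = z).
(a): fails — b sees both b and d.
(b): fails — w1 sees both w0 and w1.
(c): fails — 0 sees both 0 and 2.
(d): fails — s sees both s and t.
Valid on no frame.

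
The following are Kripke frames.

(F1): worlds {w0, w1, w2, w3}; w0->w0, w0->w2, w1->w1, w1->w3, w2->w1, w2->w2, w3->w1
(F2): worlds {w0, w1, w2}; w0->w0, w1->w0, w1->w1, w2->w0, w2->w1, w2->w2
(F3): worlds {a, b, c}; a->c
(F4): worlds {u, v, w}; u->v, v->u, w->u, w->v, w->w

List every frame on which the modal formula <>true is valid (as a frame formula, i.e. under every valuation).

Frame correspondent (Sahlqvist): forall x exists y Rxy — i.e. seriality.
(F1): condition met.
(F2): condition met.
(F3): fails — world b has no successor.
(F4): condition met.

(F1), (F2), (F4)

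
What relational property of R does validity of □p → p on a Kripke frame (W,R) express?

Suppose □p→p is valid. At any x set V(p)={w : Rxw}. Then □p holds at x, so p holds at x, i.e. Rxx.
The converse is a direct semantic check.
So the correspondent is reflexivity.

reflexivity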